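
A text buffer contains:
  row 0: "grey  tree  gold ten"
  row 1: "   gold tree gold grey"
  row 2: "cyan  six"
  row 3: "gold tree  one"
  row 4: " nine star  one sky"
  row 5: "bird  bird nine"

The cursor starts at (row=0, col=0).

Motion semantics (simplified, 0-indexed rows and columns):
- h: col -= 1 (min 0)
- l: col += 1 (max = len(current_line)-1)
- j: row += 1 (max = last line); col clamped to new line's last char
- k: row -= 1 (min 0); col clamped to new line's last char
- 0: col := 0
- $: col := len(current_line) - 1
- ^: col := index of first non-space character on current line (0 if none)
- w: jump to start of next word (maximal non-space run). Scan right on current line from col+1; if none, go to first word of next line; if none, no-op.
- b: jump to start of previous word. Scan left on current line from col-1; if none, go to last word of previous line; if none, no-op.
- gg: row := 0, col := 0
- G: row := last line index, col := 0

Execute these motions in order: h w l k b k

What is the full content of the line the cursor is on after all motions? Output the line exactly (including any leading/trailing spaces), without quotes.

Answer: grey  tree  gold ten

Derivation:
After 1 (h): row=0 col=0 char='g'
After 2 (w): row=0 col=6 char='t'
After 3 (l): row=0 col=7 char='r'
After 4 (k): row=0 col=7 char='r'
After 5 (b): row=0 col=6 char='t'
After 6 (k): row=0 col=6 char='t'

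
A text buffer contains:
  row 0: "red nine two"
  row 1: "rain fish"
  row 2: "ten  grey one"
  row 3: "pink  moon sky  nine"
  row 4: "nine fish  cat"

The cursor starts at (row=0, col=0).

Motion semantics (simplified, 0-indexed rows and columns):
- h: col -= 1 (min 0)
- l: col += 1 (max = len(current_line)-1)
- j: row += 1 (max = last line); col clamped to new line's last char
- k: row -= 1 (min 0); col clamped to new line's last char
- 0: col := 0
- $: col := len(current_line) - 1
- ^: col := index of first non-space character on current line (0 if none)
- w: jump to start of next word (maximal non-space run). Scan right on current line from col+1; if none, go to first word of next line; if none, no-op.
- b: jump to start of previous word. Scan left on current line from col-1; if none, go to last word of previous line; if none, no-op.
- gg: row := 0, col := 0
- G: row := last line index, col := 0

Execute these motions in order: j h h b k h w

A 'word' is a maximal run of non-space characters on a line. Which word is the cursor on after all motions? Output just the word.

Answer: two

Derivation:
After 1 (j): row=1 col=0 char='r'
After 2 (h): row=1 col=0 char='r'
After 3 (h): row=1 col=0 char='r'
After 4 (b): row=0 col=9 char='t'
After 5 (k): row=0 col=9 char='t'
After 6 (h): row=0 col=8 char='_'
After 7 (w): row=0 col=9 char='t'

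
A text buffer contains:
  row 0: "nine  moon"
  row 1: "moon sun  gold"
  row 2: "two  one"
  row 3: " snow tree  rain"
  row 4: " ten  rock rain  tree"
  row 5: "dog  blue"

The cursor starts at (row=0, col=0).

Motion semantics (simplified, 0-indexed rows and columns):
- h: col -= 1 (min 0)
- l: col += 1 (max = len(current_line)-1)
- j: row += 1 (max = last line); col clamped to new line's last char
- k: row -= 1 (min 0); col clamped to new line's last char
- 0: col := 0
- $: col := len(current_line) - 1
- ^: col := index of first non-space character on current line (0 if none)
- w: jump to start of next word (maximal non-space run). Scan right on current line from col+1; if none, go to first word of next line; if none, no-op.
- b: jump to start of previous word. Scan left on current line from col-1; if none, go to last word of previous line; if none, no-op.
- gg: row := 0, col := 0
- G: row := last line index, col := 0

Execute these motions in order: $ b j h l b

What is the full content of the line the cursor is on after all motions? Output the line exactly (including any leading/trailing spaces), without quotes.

Answer: moon sun  gold

Derivation:
After 1 ($): row=0 col=9 char='n'
After 2 (b): row=0 col=6 char='m'
After 3 (j): row=1 col=6 char='u'
After 4 (h): row=1 col=5 char='s'
After 5 (l): row=1 col=6 char='u'
After 6 (b): row=1 col=5 char='s'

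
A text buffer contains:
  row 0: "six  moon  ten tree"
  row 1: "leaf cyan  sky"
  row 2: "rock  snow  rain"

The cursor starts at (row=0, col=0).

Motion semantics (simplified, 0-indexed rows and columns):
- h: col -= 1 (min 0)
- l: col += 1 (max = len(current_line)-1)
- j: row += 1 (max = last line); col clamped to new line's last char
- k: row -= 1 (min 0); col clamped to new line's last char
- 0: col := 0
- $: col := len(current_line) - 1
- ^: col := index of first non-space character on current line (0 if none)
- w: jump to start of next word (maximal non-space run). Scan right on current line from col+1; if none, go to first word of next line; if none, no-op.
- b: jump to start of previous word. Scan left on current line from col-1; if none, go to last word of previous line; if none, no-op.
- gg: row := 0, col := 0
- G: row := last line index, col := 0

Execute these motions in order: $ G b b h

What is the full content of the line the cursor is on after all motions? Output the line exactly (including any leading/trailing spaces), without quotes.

After 1 ($): row=0 col=18 char='e'
After 2 (G): row=2 col=0 char='r'
After 3 (b): row=1 col=11 char='s'
After 4 (b): row=1 col=5 char='c'
After 5 (h): row=1 col=4 char='_'

Answer: leaf cyan  sky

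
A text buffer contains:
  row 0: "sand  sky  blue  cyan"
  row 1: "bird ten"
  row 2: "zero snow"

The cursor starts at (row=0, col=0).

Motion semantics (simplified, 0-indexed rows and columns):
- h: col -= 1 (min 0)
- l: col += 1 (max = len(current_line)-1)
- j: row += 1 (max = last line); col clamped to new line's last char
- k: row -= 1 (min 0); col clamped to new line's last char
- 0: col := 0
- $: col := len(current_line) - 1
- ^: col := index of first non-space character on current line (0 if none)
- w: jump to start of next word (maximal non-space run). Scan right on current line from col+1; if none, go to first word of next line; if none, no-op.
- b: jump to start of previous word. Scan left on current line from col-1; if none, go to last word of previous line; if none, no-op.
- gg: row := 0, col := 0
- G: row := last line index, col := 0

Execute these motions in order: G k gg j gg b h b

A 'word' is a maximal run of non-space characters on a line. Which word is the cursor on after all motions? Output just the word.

After 1 (G): row=2 col=0 char='z'
After 2 (k): row=1 col=0 char='b'
After 3 (gg): row=0 col=0 char='s'
After 4 (j): row=1 col=0 char='b'
After 5 (gg): row=0 col=0 char='s'
After 6 (b): row=0 col=0 char='s'
After 7 (h): row=0 col=0 char='s'
After 8 (b): row=0 col=0 char='s'

Answer: sand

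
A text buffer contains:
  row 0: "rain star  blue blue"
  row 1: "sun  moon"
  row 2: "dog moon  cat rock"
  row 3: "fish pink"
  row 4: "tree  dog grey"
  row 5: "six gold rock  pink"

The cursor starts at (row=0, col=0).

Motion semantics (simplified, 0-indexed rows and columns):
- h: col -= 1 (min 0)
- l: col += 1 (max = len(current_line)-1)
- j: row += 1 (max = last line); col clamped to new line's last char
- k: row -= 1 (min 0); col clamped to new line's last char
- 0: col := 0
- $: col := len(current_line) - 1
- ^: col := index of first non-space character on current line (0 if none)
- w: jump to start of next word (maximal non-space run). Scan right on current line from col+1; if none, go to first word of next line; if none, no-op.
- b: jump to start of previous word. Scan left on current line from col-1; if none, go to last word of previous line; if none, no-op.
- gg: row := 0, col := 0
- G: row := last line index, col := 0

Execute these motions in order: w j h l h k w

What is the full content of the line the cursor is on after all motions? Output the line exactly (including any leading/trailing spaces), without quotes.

After 1 (w): row=0 col=5 char='s'
After 2 (j): row=1 col=5 char='m'
After 3 (h): row=1 col=4 char='_'
After 4 (l): row=1 col=5 char='m'
After 5 (h): row=1 col=4 char='_'
After 6 (k): row=0 col=4 char='_'
After 7 (w): row=0 col=5 char='s'

Answer: rain star  blue blue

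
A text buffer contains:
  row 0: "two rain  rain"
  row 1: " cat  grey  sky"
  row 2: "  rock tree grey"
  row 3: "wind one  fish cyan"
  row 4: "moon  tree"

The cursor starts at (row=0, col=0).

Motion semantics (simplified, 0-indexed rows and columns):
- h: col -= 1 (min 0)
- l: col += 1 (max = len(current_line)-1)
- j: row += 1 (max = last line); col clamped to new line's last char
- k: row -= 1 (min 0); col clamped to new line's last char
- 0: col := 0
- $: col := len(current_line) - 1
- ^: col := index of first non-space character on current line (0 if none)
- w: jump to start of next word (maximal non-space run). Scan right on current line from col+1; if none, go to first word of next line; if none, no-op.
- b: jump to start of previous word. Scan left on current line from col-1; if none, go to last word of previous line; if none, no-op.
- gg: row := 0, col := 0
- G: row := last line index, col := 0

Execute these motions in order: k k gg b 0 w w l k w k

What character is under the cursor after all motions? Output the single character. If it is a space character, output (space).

Answer: w

Derivation:
After 1 (k): row=0 col=0 char='t'
After 2 (k): row=0 col=0 char='t'
After 3 (gg): row=0 col=0 char='t'
After 4 (b): row=0 col=0 char='t'
After 5 (0): row=0 col=0 char='t'
After 6 (w): row=0 col=4 char='r'
After 7 (w): row=0 col=10 char='r'
After 8 (l): row=0 col=11 char='a'
After 9 (k): row=0 col=11 char='a'
After 10 (w): row=1 col=1 char='c'
After 11 (k): row=0 col=1 char='w'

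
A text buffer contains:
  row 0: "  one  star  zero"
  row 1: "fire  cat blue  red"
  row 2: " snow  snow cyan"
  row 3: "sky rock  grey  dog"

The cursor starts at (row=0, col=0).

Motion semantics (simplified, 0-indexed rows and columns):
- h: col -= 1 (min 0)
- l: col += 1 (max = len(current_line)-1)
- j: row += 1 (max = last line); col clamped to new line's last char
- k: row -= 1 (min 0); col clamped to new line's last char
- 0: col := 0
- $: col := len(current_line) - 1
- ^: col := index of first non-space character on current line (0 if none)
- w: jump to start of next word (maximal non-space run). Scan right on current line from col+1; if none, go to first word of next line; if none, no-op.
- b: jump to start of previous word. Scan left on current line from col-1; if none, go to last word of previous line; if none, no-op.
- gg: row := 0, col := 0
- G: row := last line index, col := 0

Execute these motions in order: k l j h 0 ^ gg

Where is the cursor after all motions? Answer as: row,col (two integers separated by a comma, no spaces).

After 1 (k): row=0 col=0 char='_'
After 2 (l): row=0 col=1 char='_'
After 3 (j): row=1 col=1 char='i'
After 4 (h): row=1 col=0 char='f'
After 5 (0): row=1 col=0 char='f'
After 6 (^): row=1 col=0 char='f'
After 7 (gg): row=0 col=0 char='_'

Answer: 0,0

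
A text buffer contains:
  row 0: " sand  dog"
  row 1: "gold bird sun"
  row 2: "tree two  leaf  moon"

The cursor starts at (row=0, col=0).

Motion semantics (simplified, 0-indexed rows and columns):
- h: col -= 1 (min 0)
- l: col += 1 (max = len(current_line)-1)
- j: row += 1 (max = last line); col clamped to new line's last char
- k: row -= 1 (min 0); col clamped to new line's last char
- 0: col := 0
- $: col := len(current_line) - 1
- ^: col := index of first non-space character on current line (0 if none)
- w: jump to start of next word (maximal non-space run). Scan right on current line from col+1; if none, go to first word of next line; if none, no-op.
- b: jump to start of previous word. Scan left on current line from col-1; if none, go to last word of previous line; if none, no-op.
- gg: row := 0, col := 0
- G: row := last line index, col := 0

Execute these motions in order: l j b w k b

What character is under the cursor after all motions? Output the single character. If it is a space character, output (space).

Answer: s

Derivation:
After 1 (l): row=0 col=1 char='s'
After 2 (j): row=1 col=1 char='o'
After 3 (b): row=1 col=0 char='g'
After 4 (w): row=1 col=5 char='b'
After 5 (k): row=0 col=5 char='_'
After 6 (b): row=0 col=1 char='s'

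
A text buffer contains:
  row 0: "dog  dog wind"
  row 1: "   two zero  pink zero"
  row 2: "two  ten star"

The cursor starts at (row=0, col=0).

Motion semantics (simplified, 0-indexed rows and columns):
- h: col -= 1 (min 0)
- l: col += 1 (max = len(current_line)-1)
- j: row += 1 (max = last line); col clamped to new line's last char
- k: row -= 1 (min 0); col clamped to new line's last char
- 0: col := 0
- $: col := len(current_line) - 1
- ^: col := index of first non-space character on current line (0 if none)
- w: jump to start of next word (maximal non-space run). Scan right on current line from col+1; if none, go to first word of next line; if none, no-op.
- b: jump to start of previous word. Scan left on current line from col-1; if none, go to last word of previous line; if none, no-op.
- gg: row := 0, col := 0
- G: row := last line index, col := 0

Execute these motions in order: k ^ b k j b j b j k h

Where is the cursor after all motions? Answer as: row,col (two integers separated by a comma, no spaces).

After 1 (k): row=0 col=0 char='d'
After 2 (^): row=0 col=0 char='d'
After 3 (b): row=0 col=0 char='d'
After 4 (k): row=0 col=0 char='d'
After 5 (j): row=1 col=0 char='_'
After 6 (b): row=0 col=9 char='w'
After 7 (j): row=1 col=9 char='r'
After 8 (b): row=1 col=7 char='z'
After 9 (j): row=2 col=7 char='n'
After 10 (k): row=1 col=7 char='z'
After 11 (h): row=1 col=6 char='_'

Answer: 1,6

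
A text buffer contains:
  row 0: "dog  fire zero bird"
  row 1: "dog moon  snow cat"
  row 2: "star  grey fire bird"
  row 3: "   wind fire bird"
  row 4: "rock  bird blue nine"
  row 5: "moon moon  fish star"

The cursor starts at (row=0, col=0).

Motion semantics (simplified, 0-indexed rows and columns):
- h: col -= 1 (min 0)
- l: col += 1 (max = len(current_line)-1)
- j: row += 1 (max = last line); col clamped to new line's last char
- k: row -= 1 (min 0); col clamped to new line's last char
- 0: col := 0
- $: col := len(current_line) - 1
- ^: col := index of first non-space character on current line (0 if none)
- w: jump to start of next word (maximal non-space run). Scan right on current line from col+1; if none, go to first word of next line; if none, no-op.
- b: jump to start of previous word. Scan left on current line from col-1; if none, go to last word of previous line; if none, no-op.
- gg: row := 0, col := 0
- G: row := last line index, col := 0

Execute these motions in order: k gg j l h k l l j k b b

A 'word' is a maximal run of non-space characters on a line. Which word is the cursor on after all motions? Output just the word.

After 1 (k): row=0 col=0 char='d'
After 2 (gg): row=0 col=0 char='d'
After 3 (j): row=1 col=0 char='d'
After 4 (l): row=1 col=1 char='o'
After 5 (h): row=1 col=0 char='d'
After 6 (k): row=0 col=0 char='d'
After 7 (l): row=0 col=1 char='o'
After 8 (l): row=0 col=2 char='g'
After 9 (j): row=1 col=2 char='g'
After 10 (k): row=0 col=2 char='g'
After 11 (b): row=0 col=0 char='d'
After 12 (b): row=0 col=0 char='d'

Answer: dog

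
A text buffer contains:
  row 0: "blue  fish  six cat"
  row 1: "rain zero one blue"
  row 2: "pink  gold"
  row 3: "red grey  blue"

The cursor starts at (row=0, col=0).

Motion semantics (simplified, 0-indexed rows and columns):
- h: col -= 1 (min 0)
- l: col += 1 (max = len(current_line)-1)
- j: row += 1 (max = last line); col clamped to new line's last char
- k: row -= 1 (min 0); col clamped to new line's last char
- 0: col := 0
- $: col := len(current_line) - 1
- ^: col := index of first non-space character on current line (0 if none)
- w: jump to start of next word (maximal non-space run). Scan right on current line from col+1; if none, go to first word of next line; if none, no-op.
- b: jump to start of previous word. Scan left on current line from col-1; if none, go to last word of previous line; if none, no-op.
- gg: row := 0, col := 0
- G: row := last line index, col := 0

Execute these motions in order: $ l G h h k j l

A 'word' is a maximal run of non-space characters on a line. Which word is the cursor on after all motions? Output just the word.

After 1 ($): row=0 col=18 char='t'
After 2 (l): row=0 col=18 char='t'
After 3 (G): row=3 col=0 char='r'
After 4 (h): row=3 col=0 char='r'
After 5 (h): row=3 col=0 char='r'
After 6 (k): row=2 col=0 char='p'
After 7 (j): row=3 col=0 char='r'
After 8 (l): row=3 col=1 char='e'

Answer: red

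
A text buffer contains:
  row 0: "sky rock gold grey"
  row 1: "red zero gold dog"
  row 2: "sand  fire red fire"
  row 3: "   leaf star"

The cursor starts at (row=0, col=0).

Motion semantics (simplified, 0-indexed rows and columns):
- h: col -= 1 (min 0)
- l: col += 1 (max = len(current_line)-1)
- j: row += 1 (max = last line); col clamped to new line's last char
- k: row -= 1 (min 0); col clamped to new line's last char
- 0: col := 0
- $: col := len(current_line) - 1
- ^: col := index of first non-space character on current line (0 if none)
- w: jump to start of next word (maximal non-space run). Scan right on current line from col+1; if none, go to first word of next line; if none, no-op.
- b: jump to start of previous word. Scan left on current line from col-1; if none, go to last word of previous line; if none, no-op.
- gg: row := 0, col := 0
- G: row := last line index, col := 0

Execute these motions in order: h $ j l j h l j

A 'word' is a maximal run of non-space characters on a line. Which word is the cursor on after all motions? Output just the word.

After 1 (h): row=0 col=0 char='s'
After 2 ($): row=0 col=17 char='y'
After 3 (j): row=1 col=16 char='g'
After 4 (l): row=1 col=16 char='g'
After 5 (j): row=2 col=16 char='i'
After 6 (h): row=2 col=15 char='f'
After 7 (l): row=2 col=16 char='i'
After 8 (j): row=3 col=11 char='r'

Answer: star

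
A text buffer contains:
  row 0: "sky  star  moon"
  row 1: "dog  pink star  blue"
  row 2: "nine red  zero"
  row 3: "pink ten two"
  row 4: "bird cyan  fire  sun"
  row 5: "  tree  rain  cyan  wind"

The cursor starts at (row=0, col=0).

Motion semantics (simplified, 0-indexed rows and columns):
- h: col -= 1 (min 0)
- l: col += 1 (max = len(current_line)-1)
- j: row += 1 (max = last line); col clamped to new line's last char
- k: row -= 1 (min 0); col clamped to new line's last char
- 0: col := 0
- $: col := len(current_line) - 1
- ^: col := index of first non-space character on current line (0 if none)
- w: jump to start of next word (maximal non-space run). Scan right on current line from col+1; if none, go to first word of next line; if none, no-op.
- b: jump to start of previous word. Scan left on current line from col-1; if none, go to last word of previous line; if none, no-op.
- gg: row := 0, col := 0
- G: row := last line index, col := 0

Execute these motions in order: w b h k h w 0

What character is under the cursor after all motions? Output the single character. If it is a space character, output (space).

After 1 (w): row=0 col=5 char='s'
After 2 (b): row=0 col=0 char='s'
After 3 (h): row=0 col=0 char='s'
After 4 (k): row=0 col=0 char='s'
After 5 (h): row=0 col=0 char='s'
After 6 (w): row=0 col=5 char='s'
After 7 (0): row=0 col=0 char='s'

Answer: s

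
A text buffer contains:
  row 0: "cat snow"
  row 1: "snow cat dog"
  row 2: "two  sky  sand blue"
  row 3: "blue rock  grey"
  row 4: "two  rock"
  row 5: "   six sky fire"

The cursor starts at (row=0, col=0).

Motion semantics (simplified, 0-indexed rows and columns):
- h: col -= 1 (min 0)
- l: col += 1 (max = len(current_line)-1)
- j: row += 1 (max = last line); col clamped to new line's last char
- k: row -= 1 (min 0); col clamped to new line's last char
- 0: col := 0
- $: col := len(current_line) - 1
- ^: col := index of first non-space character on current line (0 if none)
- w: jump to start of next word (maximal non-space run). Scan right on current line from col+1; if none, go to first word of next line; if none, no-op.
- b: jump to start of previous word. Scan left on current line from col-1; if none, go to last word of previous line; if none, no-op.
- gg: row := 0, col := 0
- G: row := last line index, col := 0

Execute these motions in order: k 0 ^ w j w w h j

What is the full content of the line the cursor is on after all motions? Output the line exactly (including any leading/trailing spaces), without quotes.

Answer: two  sky  sand blue

Derivation:
After 1 (k): row=0 col=0 char='c'
After 2 (0): row=0 col=0 char='c'
After 3 (^): row=0 col=0 char='c'
After 4 (w): row=0 col=4 char='s'
After 5 (j): row=1 col=4 char='_'
After 6 (w): row=1 col=5 char='c'
After 7 (w): row=1 col=9 char='d'
After 8 (h): row=1 col=8 char='_'
After 9 (j): row=2 col=8 char='_'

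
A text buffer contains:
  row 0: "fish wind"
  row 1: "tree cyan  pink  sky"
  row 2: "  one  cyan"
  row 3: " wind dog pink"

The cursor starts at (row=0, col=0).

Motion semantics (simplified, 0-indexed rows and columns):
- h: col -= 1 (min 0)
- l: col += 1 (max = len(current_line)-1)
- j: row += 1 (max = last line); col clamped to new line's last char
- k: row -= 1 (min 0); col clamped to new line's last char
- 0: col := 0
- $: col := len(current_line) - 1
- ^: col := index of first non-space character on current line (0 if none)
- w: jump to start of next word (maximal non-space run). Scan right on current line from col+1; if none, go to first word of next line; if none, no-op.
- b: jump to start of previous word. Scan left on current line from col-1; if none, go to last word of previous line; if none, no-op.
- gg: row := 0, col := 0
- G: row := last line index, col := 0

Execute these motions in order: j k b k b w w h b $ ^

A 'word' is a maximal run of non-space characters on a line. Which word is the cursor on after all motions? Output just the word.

After 1 (j): row=1 col=0 char='t'
After 2 (k): row=0 col=0 char='f'
After 3 (b): row=0 col=0 char='f'
After 4 (k): row=0 col=0 char='f'
After 5 (b): row=0 col=0 char='f'
After 6 (w): row=0 col=5 char='w'
After 7 (w): row=1 col=0 char='t'
After 8 (h): row=1 col=0 char='t'
After 9 (b): row=0 col=5 char='w'
After 10 ($): row=0 col=8 char='d'
After 11 (^): row=0 col=0 char='f'

Answer: fish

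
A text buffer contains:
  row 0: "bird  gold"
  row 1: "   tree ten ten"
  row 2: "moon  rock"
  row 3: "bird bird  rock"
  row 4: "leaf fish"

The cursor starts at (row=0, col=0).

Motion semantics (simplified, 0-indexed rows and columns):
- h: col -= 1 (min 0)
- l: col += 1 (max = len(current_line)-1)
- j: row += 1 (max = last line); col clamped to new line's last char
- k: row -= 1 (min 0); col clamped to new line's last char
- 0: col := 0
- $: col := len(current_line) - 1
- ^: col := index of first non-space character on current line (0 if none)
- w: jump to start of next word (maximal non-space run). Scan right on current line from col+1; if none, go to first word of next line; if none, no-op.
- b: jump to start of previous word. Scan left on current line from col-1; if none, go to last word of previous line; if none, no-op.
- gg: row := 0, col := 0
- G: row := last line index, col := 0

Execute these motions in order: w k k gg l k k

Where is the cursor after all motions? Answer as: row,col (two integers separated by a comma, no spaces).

After 1 (w): row=0 col=6 char='g'
After 2 (k): row=0 col=6 char='g'
After 3 (k): row=0 col=6 char='g'
After 4 (gg): row=0 col=0 char='b'
After 5 (l): row=0 col=1 char='i'
After 6 (k): row=0 col=1 char='i'
After 7 (k): row=0 col=1 char='i'

Answer: 0,1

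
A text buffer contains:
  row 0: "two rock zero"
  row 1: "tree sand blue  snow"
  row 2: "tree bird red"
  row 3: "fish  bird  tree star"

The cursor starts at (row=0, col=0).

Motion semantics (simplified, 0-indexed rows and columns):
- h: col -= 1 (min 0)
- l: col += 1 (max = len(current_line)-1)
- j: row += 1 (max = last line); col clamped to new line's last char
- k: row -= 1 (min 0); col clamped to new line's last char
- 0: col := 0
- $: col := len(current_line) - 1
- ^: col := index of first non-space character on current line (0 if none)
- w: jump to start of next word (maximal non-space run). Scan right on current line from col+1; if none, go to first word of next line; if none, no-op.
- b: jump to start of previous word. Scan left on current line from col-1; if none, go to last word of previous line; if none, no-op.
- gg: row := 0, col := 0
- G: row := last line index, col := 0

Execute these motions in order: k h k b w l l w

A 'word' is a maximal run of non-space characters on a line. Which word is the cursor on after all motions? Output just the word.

Answer: zero

Derivation:
After 1 (k): row=0 col=0 char='t'
After 2 (h): row=0 col=0 char='t'
After 3 (k): row=0 col=0 char='t'
After 4 (b): row=0 col=0 char='t'
After 5 (w): row=0 col=4 char='r'
After 6 (l): row=0 col=5 char='o'
After 7 (l): row=0 col=6 char='c'
After 8 (w): row=0 col=9 char='z'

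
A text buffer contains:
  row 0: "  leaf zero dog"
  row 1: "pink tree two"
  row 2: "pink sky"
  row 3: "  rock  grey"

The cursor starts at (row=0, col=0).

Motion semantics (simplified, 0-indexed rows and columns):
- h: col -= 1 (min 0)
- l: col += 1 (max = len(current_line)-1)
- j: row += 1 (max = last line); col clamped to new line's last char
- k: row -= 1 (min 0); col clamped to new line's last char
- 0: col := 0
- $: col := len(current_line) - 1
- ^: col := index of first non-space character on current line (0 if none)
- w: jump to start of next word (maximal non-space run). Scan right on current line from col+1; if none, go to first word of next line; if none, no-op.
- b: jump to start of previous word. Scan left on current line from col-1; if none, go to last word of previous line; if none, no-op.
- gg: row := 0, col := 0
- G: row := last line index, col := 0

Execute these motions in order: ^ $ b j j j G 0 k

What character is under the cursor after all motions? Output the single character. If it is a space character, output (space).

Answer: p

Derivation:
After 1 (^): row=0 col=2 char='l'
After 2 ($): row=0 col=14 char='g'
After 3 (b): row=0 col=12 char='d'
After 4 (j): row=1 col=12 char='o'
After 5 (j): row=2 col=7 char='y'
After 6 (j): row=3 col=7 char='_'
After 7 (G): row=3 col=0 char='_'
After 8 (0): row=3 col=0 char='_'
After 9 (k): row=2 col=0 char='p'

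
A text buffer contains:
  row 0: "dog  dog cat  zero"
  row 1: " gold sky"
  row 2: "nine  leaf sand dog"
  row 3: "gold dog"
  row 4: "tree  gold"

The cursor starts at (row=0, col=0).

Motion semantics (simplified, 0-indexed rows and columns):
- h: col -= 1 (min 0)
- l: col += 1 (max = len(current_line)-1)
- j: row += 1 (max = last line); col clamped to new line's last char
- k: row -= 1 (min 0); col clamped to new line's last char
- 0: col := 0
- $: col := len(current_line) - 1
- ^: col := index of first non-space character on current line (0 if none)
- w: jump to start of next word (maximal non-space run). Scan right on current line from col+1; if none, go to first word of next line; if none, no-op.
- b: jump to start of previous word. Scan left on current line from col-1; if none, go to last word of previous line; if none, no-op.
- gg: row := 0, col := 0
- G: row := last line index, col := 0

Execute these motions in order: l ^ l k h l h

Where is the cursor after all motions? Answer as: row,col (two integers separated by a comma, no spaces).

Answer: 0,0

Derivation:
After 1 (l): row=0 col=1 char='o'
After 2 (^): row=0 col=0 char='d'
After 3 (l): row=0 col=1 char='o'
After 4 (k): row=0 col=1 char='o'
After 5 (h): row=0 col=0 char='d'
After 6 (l): row=0 col=1 char='o'
After 7 (h): row=0 col=0 char='d'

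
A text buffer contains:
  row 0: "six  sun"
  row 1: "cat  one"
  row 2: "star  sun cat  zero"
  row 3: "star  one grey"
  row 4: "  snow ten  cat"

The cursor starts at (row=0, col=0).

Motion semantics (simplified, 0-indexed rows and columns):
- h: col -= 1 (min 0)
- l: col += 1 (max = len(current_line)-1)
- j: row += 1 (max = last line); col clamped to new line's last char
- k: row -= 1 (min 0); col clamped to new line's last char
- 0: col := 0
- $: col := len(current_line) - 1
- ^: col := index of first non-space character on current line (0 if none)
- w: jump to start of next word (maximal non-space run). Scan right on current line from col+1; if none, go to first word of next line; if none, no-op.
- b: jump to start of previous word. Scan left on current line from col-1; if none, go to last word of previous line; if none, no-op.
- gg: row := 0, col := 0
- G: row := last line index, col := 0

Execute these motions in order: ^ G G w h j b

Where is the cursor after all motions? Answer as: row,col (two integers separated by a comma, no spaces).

Answer: 3,10

Derivation:
After 1 (^): row=0 col=0 char='s'
After 2 (G): row=4 col=0 char='_'
After 3 (G): row=4 col=0 char='_'
After 4 (w): row=4 col=2 char='s'
After 5 (h): row=4 col=1 char='_'
After 6 (j): row=4 col=1 char='_'
After 7 (b): row=3 col=10 char='g'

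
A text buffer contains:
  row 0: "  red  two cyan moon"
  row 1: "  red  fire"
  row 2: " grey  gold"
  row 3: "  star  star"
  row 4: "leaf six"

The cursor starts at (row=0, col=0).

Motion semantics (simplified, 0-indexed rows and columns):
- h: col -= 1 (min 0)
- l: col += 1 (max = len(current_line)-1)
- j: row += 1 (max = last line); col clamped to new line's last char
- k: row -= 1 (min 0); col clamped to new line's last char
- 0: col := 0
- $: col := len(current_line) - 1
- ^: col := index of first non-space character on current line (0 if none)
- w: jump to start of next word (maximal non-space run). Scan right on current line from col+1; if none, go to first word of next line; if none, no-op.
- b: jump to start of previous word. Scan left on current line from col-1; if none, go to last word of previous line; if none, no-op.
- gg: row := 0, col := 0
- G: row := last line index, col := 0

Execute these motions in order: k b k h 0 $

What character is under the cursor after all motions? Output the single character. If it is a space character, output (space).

After 1 (k): row=0 col=0 char='_'
After 2 (b): row=0 col=0 char='_'
After 3 (k): row=0 col=0 char='_'
After 4 (h): row=0 col=0 char='_'
After 5 (0): row=0 col=0 char='_'
After 6 ($): row=0 col=19 char='n'

Answer: n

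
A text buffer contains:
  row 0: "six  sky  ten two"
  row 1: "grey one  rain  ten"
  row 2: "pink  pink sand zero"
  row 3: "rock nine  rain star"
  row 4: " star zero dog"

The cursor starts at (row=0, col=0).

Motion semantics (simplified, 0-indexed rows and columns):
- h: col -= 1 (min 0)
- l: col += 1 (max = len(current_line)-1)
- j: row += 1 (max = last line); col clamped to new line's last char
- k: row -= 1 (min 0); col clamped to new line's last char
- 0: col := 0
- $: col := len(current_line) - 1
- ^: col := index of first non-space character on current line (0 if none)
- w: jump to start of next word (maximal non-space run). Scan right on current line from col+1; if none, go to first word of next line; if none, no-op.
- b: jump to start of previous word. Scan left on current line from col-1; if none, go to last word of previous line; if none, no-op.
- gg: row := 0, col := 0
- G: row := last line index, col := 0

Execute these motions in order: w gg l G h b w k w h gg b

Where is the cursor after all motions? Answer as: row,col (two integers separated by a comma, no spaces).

Answer: 0,0

Derivation:
After 1 (w): row=0 col=5 char='s'
After 2 (gg): row=0 col=0 char='s'
After 3 (l): row=0 col=1 char='i'
After 4 (G): row=4 col=0 char='_'
After 5 (h): row=4 col=0 char='_'
After 6 (b): row=3 col=16 char='s'
After 7 (w): row=4 col=1 char='s'
After 8 (k): row=3 col=1 char='o'
After 9 (w): row=3 col=5 char='n'
After 10 (h): row=3 col=4 char='_'
After 11 (gg): row=0 col=0 char='s'
After 12 (b): row=0 col=0 char='s'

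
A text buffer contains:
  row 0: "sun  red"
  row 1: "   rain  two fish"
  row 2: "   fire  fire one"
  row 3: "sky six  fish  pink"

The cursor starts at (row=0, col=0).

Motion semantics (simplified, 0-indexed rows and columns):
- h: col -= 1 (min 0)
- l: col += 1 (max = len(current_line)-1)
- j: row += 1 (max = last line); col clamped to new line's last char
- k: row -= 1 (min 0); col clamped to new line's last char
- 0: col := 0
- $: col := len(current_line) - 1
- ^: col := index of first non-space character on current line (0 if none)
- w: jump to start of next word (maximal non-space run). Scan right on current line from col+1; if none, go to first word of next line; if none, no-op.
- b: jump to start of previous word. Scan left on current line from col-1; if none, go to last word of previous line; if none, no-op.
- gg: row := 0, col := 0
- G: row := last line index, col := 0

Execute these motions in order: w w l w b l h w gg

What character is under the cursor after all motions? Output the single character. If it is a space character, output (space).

Answer: s

Derivation:
After 1 (w): row=0 col=5 char='r'
After 2 (w): row=1 col=3 char='r'
After 3 (l): row=1 col=4 char='a'
After 4 (w): row=1 col=9 char='t'
After 5 (b): row=1 col=3 char='r'
After 6 (l): row=1 col=4 char='a'
After 7 (h): row=1 col=3 char='r'
After 8 (w): row=1 col=9 char='t'
After 9 (gg): row=0 col=0 char='s'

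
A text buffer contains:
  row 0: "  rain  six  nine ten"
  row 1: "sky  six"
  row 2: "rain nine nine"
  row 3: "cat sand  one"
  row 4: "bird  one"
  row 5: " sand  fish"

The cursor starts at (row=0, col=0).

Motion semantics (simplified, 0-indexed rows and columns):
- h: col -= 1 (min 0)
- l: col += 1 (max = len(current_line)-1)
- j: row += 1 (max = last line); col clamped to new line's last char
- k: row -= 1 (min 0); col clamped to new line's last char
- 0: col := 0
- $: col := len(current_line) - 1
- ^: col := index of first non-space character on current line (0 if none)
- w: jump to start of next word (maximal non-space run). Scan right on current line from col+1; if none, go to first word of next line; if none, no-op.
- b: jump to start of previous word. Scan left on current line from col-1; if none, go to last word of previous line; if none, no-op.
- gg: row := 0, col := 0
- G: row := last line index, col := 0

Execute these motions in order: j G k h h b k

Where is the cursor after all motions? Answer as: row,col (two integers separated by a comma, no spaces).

After 1 (j): row=1 col=0 char='s'
After 2 (G): row=5 col=0 char='_'
After 3 (k): row=4 col=0 char='b'
After 4 (h): row=4 col=0 char='b'
After 5 (h): row=4 col=0 char='b'
After 6 (b): row=3 col=10 char='o'
After 7 (k): row=2 col=10 char='n'

Answer: 2,10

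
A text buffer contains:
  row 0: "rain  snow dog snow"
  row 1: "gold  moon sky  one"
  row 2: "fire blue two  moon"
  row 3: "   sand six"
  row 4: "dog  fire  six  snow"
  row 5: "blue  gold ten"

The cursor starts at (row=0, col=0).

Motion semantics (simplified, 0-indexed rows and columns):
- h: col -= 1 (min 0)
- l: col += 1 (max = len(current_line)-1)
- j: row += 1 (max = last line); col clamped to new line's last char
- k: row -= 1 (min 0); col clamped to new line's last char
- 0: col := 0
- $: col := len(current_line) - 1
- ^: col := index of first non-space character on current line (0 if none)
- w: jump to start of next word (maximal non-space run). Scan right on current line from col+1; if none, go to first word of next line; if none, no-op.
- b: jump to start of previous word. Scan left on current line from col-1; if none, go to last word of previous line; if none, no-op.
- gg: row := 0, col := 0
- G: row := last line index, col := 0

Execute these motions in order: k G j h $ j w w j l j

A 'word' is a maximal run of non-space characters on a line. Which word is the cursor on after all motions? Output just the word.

After 1 (k): row=0 col=0 char='r'
After 2 (G): row=5 col=0 char='b'
After 3 (j): row=5 col=0 char='b'
After 4 (h): row=5 col=0 char='b'
After 5 ($): row=5 col=13 char='n'
After 6 (j): row=5 col=13 char='n'
After 7 (w): row=5 col=13 char='n'
After 8 (w): row=5 col=13 char='n'
After 9 (j): row=5 col=13 char='n'
After 10 (l): row=5 col=13 char='n'
After 11 (j): row=5 col=13 char='n'

Answer: ten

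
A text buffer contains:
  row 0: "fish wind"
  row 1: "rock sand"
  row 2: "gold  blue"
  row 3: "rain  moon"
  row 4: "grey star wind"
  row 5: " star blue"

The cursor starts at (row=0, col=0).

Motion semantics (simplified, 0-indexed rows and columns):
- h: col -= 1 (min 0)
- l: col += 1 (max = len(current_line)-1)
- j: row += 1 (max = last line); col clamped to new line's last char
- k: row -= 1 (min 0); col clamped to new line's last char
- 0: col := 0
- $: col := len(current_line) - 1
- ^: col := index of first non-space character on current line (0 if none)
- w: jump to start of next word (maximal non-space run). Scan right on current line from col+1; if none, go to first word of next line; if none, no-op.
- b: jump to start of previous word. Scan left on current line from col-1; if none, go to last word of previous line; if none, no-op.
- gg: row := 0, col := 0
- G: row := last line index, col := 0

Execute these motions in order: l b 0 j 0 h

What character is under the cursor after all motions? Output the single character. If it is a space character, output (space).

After 1 (l): row=0 col=1 char='i'
After 2 (b): row=0 col=0 char='f'
After 3 (0): row=0 col=0 char='f'
After 4 (j): row=1 col=0 char='r'
After 5 (0): row=1 col=0 char='r'
After 6 (h): row=1 col=0 char='r'

Answer: r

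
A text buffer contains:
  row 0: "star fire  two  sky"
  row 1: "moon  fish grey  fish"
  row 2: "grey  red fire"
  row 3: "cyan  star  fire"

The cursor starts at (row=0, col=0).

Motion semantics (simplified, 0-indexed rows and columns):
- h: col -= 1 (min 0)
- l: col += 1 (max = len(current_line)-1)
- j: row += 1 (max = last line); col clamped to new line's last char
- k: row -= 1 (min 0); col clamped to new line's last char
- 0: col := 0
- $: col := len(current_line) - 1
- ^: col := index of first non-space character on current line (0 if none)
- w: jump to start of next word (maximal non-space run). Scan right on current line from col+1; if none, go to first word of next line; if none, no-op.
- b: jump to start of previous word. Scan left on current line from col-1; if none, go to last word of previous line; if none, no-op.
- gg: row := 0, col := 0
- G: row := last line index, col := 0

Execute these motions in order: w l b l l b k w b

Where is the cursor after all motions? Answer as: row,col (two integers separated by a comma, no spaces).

After 1 (w): row=0 col=5 char='f'
After 2 (l): row=0 col=6 char='i'
After 3 (b): row=0 col=5 char='f'
After 4 (l): row=0 col=6 char='i'
After 5 (l): row=0 col=7 char='r'
After 6 (b): row=0 col=5 char='f'
After 7 (k): row=0 col=5 char='f'
After 8 (w): row=0 col=11 char='t'
After 9 (b): row=0 col=5 char='f'

Answer: 0,5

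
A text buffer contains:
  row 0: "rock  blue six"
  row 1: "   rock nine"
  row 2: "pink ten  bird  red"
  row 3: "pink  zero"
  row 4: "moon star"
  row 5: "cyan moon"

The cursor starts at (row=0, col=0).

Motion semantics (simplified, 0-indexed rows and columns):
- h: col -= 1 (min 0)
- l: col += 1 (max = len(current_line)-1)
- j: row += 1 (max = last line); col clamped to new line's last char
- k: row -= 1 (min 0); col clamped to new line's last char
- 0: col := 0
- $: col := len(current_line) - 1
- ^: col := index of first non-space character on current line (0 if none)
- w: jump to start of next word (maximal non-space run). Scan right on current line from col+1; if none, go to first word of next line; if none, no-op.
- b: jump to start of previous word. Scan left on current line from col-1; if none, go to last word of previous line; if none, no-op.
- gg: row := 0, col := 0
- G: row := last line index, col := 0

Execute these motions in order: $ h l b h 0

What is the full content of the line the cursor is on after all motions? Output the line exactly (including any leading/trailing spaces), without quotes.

Answer: rock  blue six

Derivation:
After 1 ($): row=0 col=13 char='x'
After 2 (h): row=0 col=12 char='i'
After 3 (l): row=0 col=13 char='x'
After 4 (b): row=0 col=11 char='s'
After 5 (h): row=0 col=10 char='_'
After 6 (0): row=0 col=0 char='r'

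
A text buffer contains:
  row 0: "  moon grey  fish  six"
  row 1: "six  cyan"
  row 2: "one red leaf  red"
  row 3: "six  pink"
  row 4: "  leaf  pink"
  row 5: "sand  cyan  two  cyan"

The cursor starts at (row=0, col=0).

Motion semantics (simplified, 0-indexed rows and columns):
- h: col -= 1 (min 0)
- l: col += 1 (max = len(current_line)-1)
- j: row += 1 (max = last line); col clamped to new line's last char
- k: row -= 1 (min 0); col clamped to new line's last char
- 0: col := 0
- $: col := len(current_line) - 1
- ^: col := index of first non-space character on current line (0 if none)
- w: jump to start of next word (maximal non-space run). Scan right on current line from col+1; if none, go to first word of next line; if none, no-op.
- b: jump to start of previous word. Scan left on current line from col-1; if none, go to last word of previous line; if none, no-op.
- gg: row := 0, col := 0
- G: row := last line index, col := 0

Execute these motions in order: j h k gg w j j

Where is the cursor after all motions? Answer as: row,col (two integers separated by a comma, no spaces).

Answer: 2,2

Derivation:
After 1 (j): row=1 col=0 char='s'
After 2 (h): row=1 col=0 char='s'
After 3 (k): row=0 col=0 char='_'
After 4 (gg): row=0 col=0 char='_'
After 5 (w): row=0 col=2 char='m'
After 6 (j): row=1 col=2 char='x'
After 7 (j): row=2 col=2 char='e'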